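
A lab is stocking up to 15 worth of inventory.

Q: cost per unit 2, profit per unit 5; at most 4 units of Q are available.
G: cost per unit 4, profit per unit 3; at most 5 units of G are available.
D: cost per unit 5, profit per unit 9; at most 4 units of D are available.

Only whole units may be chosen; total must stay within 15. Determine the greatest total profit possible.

This is a bounded integer knapsack.
Q has the best ratio (5/2); taking only Q gives at most 4×5 = 20 (stopped by the supply cap of 4).
Mixing does better — 4×Q and 1×D: cost 13 ≤ 15, profit 4·5 + 1·9 = 29.

29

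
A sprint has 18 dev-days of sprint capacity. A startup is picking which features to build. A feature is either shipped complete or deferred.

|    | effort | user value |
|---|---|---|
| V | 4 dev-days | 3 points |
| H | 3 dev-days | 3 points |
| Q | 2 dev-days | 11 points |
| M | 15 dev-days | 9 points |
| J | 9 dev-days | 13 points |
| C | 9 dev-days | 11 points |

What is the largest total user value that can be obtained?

30

V + H + Q + J: effort 4 + 3 + 2 + 9 = 18 ≤ 18, user value 3 + 3 + 11 + 13 = 30.
V + H + Q + C: effort 4 + 3 + 2 + 9 = 18 ≤ 18, user value 3 + 3 + 11 + 11 = 28.
Best is V, H, Q, and J with total user value 30.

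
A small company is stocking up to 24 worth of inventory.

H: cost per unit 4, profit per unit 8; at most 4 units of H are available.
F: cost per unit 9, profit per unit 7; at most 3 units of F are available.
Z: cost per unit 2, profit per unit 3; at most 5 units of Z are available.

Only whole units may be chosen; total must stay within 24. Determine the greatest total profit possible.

This is a bounded integer knapsack.
Take 4×H and 4×Z: cost 24 ≤ 24, profit 4·8 + 4·3 = 44.
H has the best ratio (8/4) and is taken to its limit of 4; remaining capacity is filled optimally with the others.

44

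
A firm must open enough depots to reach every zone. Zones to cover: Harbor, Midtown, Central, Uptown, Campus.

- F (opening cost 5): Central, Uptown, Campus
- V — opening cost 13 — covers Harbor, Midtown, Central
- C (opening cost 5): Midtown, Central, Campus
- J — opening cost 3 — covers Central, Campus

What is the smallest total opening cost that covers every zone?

The greedy cost-per-new-zone heuristic would pick J, F, C, and V for 26, but a cheaper cover exists.
Choose F and V: together they cover Harbor, Midtown, Central, Uptown, Campus — every zone.
Total opening cost: 5 + 13 = 18.
No cover costs less than 18.

18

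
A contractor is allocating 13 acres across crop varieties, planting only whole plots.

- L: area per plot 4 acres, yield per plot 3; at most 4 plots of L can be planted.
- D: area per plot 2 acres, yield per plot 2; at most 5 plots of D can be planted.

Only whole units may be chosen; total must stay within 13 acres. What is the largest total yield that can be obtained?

D has the best ratio (2/2); taking only D gives at most 5×2 = 10 (stopped by the supply cap of 5).
Mixing does better — 1×L and 4×D: area 12 ≤ 13, yield 1·3 + 4·2 = 11.

11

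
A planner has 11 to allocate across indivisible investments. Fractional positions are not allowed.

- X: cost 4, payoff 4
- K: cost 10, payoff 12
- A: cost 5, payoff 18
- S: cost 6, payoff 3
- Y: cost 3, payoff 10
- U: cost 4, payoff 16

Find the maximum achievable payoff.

34

Treat it as a binary knapsack problem.
Allowing fractional choices, the relaxed optimum would be about 40.7, but investments are indivisible.
A + U: cost 5 + 4 = 9 ≤ 11, payoff 18 + 16 = 34.
X + Y + U: cost 4 + 3 + 4 = 11 ≤ 11, payoff 4 + 10 + 16 = 30.
Best is A and U with total payoff 34.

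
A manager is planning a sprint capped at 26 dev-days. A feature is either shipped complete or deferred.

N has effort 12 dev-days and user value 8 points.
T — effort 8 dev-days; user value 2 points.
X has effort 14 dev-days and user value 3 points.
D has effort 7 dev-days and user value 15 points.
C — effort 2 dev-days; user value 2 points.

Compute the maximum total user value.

25

Allowing fractional choices, the relaxed optimum would be about 26.2, but features are indivisible.
N + D: effort 12 + 7 = 19 ≤ 26, user value 8 + 15 = 23.
N + D + C: effort 12 + 7 + 2 = 21 ≤ 26, user value 8 + 15 + 2 = 25.
X + D + C: effort 14 + 7 + 2 = 23 ≤ 26, user value 3 + 15 + 2 = 20.
Best is N, D, and C with total user value 25.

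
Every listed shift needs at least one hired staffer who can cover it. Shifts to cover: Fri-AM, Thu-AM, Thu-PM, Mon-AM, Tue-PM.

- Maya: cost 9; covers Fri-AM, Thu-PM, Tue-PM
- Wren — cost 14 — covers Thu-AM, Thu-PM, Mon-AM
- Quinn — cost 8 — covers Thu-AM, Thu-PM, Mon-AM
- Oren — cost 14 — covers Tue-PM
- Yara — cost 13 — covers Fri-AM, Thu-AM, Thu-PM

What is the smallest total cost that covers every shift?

Choose Maya and Quinn: together they cover Fri-AM, Thu-AM, Thu-PM, Mon-AM, Tue-PM — every shift.
Total cost: 9 + 8 = 17.
No cover costs less than 17.

17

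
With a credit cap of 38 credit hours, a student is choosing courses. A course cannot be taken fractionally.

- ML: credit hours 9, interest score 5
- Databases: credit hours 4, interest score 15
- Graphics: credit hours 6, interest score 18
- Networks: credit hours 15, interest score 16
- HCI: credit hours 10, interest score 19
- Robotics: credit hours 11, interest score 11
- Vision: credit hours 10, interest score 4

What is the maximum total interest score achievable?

Take Databases, Graphics, Networks, and HCI: credit hours 4 + 6 + 15 + 10 = 35 ≤ 38, interest score 15 + 18 + 16 + 19 = 68.
No other feasible combination does better.

68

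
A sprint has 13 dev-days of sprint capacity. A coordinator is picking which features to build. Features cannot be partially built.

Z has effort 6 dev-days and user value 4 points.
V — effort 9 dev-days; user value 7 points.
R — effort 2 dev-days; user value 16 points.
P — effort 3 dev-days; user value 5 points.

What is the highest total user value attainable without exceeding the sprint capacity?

Allowing fractional choices, the relaxed optimum would be about 27.2, but features are indivisible.
Z + R + P: effort 6 + 2 + 3 = 11 ≤ 13, user value 4 + 16 + 5 = 25.
V + R: effort 9 + 2 = 11 ≤ 13, user value 7 + 16 = 23.
Best is Z, R, and P with total user value 25.

25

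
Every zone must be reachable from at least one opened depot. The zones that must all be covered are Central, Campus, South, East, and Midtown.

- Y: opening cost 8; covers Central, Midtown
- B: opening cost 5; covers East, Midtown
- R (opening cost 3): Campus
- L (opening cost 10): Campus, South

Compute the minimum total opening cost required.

23

The greedy cost-per-new-zone heuristic would pick B, R, Y, and L for 26, but a cheaper cover exists.
Choose Y, B, and L: together they cover Central, Campus, South, East, Midtown — every zone.
Total opening cost: 8 + 5 + 10 = 23.
No cover costs less than 23.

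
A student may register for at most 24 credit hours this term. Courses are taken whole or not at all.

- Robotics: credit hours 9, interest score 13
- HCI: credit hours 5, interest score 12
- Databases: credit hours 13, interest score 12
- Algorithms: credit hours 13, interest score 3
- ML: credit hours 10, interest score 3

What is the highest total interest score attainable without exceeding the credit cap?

This is a 0-1 knapsack instance.
Robotics + HCI + ML: credit hours 9 + 5 + 10 = 24 ≤ 24, interest score 13 + 12 + 3 = 28.
Robotics + Databases: credit hours 9 + 13 = 22 ≤ 24, interest score 13 + 12 = 25.
Robotics + HCI: credit hours 9 + 5 = 14 ≤ 24, interest score 13 + 12 = 25.
Best is Robotics, HCI, and ML with total interest score 28.

28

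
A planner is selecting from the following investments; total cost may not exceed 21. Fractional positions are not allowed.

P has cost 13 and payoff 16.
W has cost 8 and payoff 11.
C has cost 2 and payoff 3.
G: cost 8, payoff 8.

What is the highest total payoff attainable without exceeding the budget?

Allowing fractional choices, the relaxed optimum would be about 27.5, but investments are indivisible.
W + C + G: cost 8 + 2 + 8 = 18 ≤ 21, payoff 11 + 3 + 8 = 22.
P + G: cost 13 + 8 = 21 ≤ 21, payoff 16 + 8 = 24.
P + W: cost 13 + 8 = 21 ≤ 21, payoff 16 + 11 = 27.
Best is P and W with total payoff 27.

27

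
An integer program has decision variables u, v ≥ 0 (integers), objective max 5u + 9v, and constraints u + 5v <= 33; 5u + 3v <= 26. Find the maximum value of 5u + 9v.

Relaxing integrality, the LP optimum is 63.91 at (u,v) = (1.41, 6.32), which is not an integer point.
(u,v)=(1,6) is feasible, giving 59.
(u,v)=(2,5) is feasible, giving 55.
(u,v)=(0,6) is feasible, giving 54.
(u,v)=(1,5) is feasible, giving 50.
Maximum is 59 at (u,v)=(1,6).

59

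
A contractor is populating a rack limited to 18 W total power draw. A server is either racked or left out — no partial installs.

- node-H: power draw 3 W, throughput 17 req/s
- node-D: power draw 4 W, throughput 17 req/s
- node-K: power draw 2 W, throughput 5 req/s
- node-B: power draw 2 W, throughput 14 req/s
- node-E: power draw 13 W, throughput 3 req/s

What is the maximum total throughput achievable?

53

node-H + node-D + node-B: power draw 3 + 4 + 2 = 9 ≤ 18, throughput 17 + 17 + 14 = 48.
node-H + node-D + node-K + node-B: power draw 3 + 4 + 2 + 2 = 11 ≤ 18, throughput 17 + 17 + 5 + 14 = 53.
Best is node-H, node-D, node-K, and node-B with total throughput 53.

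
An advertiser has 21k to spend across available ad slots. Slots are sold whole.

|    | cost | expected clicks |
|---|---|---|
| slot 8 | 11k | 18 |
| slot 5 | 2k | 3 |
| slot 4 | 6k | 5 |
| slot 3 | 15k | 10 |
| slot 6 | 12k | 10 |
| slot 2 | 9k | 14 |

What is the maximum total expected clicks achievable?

32

Take slot 8 and slot 2: cost 11 + 9 = 20 ≤ 21, expected clicks 18 + 14 = 32.
No other feasible combination does better.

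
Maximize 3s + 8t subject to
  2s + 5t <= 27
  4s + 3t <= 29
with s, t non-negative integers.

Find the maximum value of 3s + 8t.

43

Relaxing integrality, the LP optimum is 43.20 at (s,t) = (0, 5.4), which is not an integer point.
(s,t)=(1,5) is feasible, giving 43.
(s,t)=(0,5) is feasible, giving 40.
(s,t)=(2,4) is feasible, giving 38.
No feasible integer point exceeds 43.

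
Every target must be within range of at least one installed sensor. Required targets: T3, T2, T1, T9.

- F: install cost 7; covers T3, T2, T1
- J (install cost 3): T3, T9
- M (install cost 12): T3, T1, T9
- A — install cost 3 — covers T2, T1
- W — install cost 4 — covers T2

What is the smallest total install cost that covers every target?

Choose J and A: together they cover T3, T2, T1, T9 — every target.
Total install cost: 3 + 3 = 6.
No cover costs less than 6.

6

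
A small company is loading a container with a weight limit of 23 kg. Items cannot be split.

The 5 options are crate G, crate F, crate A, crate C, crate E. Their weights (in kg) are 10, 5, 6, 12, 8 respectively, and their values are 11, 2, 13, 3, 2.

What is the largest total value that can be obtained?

Treat it as a binary knapsack problem.
Allowing fractional choices, the relaxed optimum would be about 26.5, but items are indivisible.
crate G + crate A: weight 10 + 6 = 16 ≤ 23, value 11 + 13 = 24.
crate G + crate F + crate A: weight 10 + 5 + 6 = 21 ≤ 23, value 11 + 2 + 13 = 26.
crate F + crate A + crate C: weight 5 + 6 + 12 = 23 ≤ 23, value 2 + 13 + 3 = 18.
Best is crate G, crate F, and crate A with total value 26.

26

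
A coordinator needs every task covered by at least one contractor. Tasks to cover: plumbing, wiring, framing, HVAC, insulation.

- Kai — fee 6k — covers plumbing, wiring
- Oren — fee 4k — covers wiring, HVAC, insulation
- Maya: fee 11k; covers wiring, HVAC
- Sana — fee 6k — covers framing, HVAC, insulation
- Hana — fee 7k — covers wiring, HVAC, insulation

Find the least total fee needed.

12

The greedy cost-per-new-task heuristic would pick Oren, Kai, and Sana for 16, but a cheaper cover exists.
Choose Kai and Sana: together they cover plumbing, wiring, framing, HVAC, insulation — every task.
Total fee: 6 + 6 = 12.
No cover costs less than 12.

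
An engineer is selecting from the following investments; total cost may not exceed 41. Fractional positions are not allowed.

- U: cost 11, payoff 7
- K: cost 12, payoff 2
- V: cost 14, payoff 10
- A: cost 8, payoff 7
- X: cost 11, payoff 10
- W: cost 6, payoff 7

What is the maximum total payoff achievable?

U + A + X + W: cost 11 + 8 + 11 + 6 = 36 ≤ 41, payoff 7 + 7 + 10 + 7 = 31.
V + A + X + W: cost 14 + 8 + 11 + 6 = 39 ≤ 41, payoff 10 + 7 + 10 + 7 = 34.
Best is V, A, X, and W with total payoff 34.

34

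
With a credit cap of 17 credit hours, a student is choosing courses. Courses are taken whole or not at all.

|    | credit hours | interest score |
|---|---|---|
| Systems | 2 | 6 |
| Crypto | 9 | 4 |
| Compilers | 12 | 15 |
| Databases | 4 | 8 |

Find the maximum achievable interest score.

Compilers + Databases: credit hours 12 + 4 = 16 ≤ 17, interest score 15 + 8 = 23.
Systems + Compilers: credit hours 2 + 12 = 14 ≤ 17, interest score 6 + 15 = 21.
Best is Compilers and Databases with total interest score 23.

23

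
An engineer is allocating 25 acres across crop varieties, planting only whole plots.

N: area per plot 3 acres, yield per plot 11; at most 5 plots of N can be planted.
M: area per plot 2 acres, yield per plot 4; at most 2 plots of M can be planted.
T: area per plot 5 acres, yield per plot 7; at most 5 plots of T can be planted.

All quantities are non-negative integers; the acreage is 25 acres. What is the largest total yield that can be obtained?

70

5×N, 2×M, and 1×T: area 24 ≤ 25, yield 5·11 + 2·4 + 1·7 = 70.
5×N and 2×T: area 25 ≤ 25, yield 5·11 + 2·7 = 69.
Best is 70.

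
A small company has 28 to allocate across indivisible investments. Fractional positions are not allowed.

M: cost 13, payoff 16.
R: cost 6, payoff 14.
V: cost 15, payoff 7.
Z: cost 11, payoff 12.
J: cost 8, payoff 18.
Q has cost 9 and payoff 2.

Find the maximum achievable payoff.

48

Take M, R, and J: cost 13 + 6 + 8 = 27 ≤ 28, payoff 16 + 14 + 18 = 48.
No other feasible combination does better.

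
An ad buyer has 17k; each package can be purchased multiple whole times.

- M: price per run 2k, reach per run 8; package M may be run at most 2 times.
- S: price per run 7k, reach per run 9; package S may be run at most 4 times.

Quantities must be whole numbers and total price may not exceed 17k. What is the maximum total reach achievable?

26

This is a bounded integer knapsack.
M has the best ratio (8/2); taking only M gives at most 2×8 = 16 (stopped by the supply cap of 2).
Mixing does better — 1×M and 2×S: price 16 ≤ 17, reach 1·8 + 2·9 = 26.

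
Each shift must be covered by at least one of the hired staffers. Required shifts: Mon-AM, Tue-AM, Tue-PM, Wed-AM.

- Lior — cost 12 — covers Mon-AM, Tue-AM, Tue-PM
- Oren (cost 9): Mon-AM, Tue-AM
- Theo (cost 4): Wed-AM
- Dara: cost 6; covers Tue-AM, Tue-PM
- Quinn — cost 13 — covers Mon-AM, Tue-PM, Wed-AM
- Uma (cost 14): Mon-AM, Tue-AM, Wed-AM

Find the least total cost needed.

16

The greedy cost-per-new-shift heuristic would pick Dara, Theo, and Oren for 19, but a cheaper cover exists.
Choose Lior and Theo: together they cover Mon-AM, Tue-AM, Tue-PM, Wed-AM — every shift.
Total cost: 12 + 4 = 16.
No cover costs less than 16.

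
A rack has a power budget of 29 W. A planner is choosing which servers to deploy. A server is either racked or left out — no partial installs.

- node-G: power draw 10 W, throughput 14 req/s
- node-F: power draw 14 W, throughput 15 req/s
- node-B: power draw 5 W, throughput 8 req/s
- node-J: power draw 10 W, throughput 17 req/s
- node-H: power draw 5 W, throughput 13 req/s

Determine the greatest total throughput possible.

This is a 0-1 knapsack instance.
Allowing fractional choices, the relaxed optimum would be about 50.6, but servers are indivisible.
node-G + node-F + node-H: power draw 10 + 14 + 5 = 29 ≤ 29, throughput 14 + 15 + 13 = 42.
node-G + node-J + node-H: power draw 10 + 10 + 5 = 25 ≤ 29, throughput 14 + 17 + 13 = 44.
node-F + node-J + node-H: power draw 14 + 10 + 5 = 29 ≤ 29, throughput 15 + 17 + 13 = 45.
Best is node-F, node-J, and node-H with total throughput 45.

45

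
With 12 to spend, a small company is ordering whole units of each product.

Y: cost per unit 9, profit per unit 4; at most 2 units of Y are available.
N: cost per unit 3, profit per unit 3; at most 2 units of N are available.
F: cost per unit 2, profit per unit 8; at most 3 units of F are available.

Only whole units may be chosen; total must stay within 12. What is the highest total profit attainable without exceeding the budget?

This is a bounded integer knapsack.
1×N and 3×F: cost 9 ≤ 12, profit 1·3 + 3·8 = 27.
2×N and 3×F: cost 12 ≤ 12, profit 2·3 + 3·8 = 30.
Best is 30.

30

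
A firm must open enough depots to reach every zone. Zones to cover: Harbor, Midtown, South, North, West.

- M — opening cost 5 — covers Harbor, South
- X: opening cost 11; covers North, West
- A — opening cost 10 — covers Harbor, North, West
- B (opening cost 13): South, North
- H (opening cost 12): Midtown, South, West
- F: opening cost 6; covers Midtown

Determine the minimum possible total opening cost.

21

This is an integer covering problem.
Choose M, A, and F: together they cover Harbor, Midtown, South, North, West — every zone.
Total opening cost: 5 + 10 + 6 = 21.
No cover costs less than 21.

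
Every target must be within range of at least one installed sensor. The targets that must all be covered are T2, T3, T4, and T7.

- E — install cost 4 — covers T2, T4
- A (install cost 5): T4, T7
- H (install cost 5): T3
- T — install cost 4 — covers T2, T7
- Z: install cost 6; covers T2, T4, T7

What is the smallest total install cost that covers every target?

The greedy cost-per-new-target heuristic would pick E, T, and H for 13, but a cheaper cover exists.
Choose H and Z: together they cover T2, T3, T4, T7 — every target.
Total install cost: 5 + 6 = 11.
No cover costs less than 11.

11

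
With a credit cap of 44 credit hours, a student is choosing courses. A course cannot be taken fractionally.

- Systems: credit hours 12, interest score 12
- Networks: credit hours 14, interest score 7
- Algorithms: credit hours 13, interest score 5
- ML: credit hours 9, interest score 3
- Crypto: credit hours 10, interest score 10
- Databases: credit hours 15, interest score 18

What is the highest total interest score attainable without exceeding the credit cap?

40

Treat it as a binary knapsack problem.
Systems + Crypto + Databases: credit hours 12 + 10 + 15 = 37 ≤ 44, interest score 12 + 10 + 18 = 40.
Systems + Networks + Databases: credit hours 12 + 14 + 15 = 41 ≤ 44, interest score 12 + 7 + 18 = 37.
Best is Systems, Crypto, and Databases with total interest score 40.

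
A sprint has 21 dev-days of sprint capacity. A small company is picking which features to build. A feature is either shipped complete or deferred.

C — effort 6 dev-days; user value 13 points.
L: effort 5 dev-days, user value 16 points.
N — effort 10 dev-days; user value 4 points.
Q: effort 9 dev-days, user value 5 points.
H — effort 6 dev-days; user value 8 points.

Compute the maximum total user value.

This is a 0-1 knapsack instance.
Allowing fractional choices, the relaxed optimum would be about 39.2, but features are indivisible.
C + L + N: effort 6 + 5 + 10 = 21 ≤ 21, user value 13 + 16 + 4 = 33.
C + L + Q: effort 6 + 5 + 9 = 20 ≤ 21, user value 13 + 16 + 5 = 34.
C + L + H: effort 6 + 5 + 6 = 17 ≤ 21, user value 13 + 16 + 8 = 37.
Best is C, L, and H with total user value 37.

37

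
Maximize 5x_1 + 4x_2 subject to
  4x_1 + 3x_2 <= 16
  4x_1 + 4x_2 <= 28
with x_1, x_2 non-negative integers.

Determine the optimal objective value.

21

The continuous relaxation peaks at (0, 5.33) with value 21.33; rounding to a feasible lattice point costs some objective.
(x_1,x_2)=(1,4): 4·1+3·4=16≤16, 4·1+4·4=20≤28, objective 21.
(x_1,x_2)=(0,5): 4·0+3·5=15≤16, 4·0+4·5=20≤28, objective 20.
The best lattice point is (1,4), giving 21.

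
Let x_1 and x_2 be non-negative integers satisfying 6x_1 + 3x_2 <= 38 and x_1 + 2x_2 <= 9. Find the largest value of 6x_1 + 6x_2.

42

(x_1,x_2)=(5,2): 6·5+3·2=36≤38, 1·5+2·2=9≤9, objective 42.
(x_1,x_2)=(5,1): 6·5+3·1=33≤38, 1·5+2·1=7≤9, objective 36.
(x_1,x_2)=(4,2): 6·4+3·2=30≤38, 1·4+2·2=8≤9, objective 36.
(x_1,x_2)=(6,0): 6·6+3·0=36≤38, 1·6+2·0=6≤9, objective 36.
Maximum is 42 at (x_1,x_2)=(5,2).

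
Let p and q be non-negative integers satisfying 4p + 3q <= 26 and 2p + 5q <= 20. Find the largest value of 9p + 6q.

The continuous relaxation peaks at (6.5, 0) with value 58.50; rounding to a feasible lattice point costs some objective.
(p,q)=(5,2): 4·5+3·2=26≤26, 2·5+5·2=20≤20, objective 57.
(p,q)=(6,0): 4·6+3·0=24≤26, 2·6+5·0=12≤20, objective 54.
(p,q)=(5,1): 4·5+3·1=23≤26, 2·5+5·1=15≤20, objective 51.
Maximum is 57 at (p,q)=(5,2).

57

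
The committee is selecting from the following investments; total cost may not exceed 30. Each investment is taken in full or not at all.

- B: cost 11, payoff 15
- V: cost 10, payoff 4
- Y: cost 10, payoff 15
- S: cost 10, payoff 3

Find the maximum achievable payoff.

30

Allowing fractional choices, the relaxed optimum would be about 33.6, but investments are indivisible.
V + Y + S: cost 10 + 10 + 10 = 30 ≤ 30, payoff 4 + 15 + 3 = 22.
V + Y: cost 10 + 10 = 20 ≤ 30, payoff 4 + 15 = 19.
B + Y: cost 11 + 10 = 21 ≤ 30, payoff 15 + 15 = 30.
Best is B and Y with total payoff 30.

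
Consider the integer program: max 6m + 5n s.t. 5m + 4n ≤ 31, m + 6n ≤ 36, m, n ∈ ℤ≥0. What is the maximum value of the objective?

(m,n)=(3,4): 5·3+4·4=31≤31, 1·3+6·4=27≤36, objective 38.
(m,n)=(2,5): 5·2+4·5=30≤31, 1·2+6·5=32≤36, objective 37.
Maximum is 38 at (m,n)=(3,4).

38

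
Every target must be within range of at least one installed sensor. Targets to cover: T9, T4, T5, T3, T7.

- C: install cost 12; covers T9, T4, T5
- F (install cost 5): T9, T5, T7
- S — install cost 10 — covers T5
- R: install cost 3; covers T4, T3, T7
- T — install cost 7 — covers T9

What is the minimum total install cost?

8

Choose F and R: together they cover T9, T4, T5, T3, T7 — every target.
Total install cost: 5 + 3 = 8.
No cover costs less than 8.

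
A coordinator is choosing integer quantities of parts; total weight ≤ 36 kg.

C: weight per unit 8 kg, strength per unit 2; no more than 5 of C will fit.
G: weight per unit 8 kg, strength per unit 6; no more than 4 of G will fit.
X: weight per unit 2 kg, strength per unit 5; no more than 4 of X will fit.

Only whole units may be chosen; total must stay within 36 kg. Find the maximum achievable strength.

38

X has the best ratio (5/2); taking only X gives at most 4×5 = 20 (stopped by the supply cap of 4).
Mixing does better — 3×G and 4×X: weight 32 ≤ 36, strength 3·6 + 4·5 = 38.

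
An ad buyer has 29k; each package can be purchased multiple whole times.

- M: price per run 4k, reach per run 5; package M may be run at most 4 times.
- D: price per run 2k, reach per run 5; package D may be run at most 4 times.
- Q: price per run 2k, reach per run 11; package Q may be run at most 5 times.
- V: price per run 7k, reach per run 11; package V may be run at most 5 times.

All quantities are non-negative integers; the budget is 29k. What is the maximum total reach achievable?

This is a bounded integer knapsack.
2×D, 5×Q, and 2×V: price 28 ≤ 29, reach 2·5 + 5·11 + 2·11 = 87.
1×M, 4×D, 5×Q, and 1×V: price 29 ≤ 29, reach 1·5 + 4·5 + 5·11 + 1·11 = 91.
Best is 91.

91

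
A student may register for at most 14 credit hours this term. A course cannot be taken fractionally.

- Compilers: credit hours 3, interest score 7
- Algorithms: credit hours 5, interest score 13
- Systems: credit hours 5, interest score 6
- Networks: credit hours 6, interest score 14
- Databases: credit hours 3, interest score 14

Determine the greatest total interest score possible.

This is an integer program with binary decision variables.
Compilers + Algorithms + Databases: credit hours 3 + 5 + 3 = 11 ≤ 14, interest score 7 + 13 + 14 = 34.
Compilers + Networks + Databases: credit hours 3 + 6 + 3 = 12 ≤ 14, interest score 7 + 14 + 14 = 35.
Algorithms + Networks + Databases: credit hours 5 + 6 + 3 = 14 ≤ 14, interest score 13 + 14 + 14 = 41.
Best is Algorithms, Networks, and Databases with total interest score 41.

41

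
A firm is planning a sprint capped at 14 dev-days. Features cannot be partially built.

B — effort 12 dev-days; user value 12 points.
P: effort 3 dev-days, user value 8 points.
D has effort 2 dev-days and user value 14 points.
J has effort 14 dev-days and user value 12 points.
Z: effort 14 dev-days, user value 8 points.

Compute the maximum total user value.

Allowing fractional choices, the relaxed optimum would be about 31.0, but features are indivisible.
B + D: effort 12 + 2 = 14 ≤ 14, user value 12 + 14 = 26.
P + D: effort 3 + 2 = 5 ≤ 14, user value 8 + 14 = 22.
Best is B and D with total user value 26.

26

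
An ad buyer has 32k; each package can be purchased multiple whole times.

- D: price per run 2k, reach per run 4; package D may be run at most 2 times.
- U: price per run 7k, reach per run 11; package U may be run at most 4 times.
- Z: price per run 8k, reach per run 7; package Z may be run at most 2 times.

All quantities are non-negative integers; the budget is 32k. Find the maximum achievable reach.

This is a bounded integer knapsack.
1×D and 4×U: price 30 ≤ 32, reach 1·4 + 4·11 = 48.
2×D and 4×U: price 32 ≤ 32, reach 2·4 + 4·11 = 52.
Best is 52.

52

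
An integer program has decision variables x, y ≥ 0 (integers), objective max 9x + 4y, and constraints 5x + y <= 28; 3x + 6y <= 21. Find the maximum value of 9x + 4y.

(x,y)=(5,1): 5·5+1·1=26≤28, 3·5+6·1=21≤21, objective 49.
(x,y)=(5,0): 5·5+1·0=25≤28, 3·5+6·0=15≤21, objective 45.
(x,y)=(4,1): 5·4+1·1=21≤28, 3·4+6·1=18≤21, objective 40.
Maximum is 49 at (x,y)=(5,1).

49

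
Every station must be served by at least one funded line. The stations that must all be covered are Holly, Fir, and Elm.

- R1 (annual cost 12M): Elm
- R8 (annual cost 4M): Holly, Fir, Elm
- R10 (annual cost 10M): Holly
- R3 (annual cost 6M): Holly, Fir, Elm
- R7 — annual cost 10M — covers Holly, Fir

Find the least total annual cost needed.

4

R8 alone covers Holly, Fir, Elm — every station.
Total annual cost: 4.
No cover costs less than 4.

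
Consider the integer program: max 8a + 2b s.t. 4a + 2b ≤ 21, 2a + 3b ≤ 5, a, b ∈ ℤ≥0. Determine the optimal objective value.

(a,b)=(2,0): 4·2+2·0=8≤21, 2·2+3·0=4≤5, objective 16.
(a,b)=(1,1): 4·1+2·1=6≤21, 2·1+3·1=5≤5, objective 10.
(a,b)=(1,0): 4·1+2·0=4≤21, 2·1+3·0=2≤5, objective 8.
Maximum is 16 at (a,b)=(2,0).

16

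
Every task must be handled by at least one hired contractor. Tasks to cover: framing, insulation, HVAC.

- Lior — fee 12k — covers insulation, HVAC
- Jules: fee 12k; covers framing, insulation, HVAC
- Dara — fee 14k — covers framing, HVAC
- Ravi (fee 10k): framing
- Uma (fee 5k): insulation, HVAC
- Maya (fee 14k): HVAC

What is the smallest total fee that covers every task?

12

The greedy cost-per-new-task heuristic would pick Uma and Ravi for 15, but a cheaper cover exists.
Jules alone covers framing, insulation, HVAC — every task.
Total fee: 12.
No cover costs less than 12.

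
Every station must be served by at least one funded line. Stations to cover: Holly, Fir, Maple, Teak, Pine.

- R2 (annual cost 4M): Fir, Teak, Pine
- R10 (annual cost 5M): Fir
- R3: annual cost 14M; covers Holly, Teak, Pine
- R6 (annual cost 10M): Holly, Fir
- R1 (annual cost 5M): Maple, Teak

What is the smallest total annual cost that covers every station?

Choose R2, R6, and R1: together they cover Holly, Fir, Maple, Teak, Pine — every station.
Total annual cost: 4 + 10 + 5 = 19.
No cover costs less than 19.

19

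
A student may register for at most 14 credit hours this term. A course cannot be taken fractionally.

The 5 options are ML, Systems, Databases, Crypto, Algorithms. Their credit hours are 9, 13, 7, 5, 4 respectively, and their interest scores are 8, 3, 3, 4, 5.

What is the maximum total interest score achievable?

13

This is a 0-1 knapsack instance.
Take ML and Algorithms: credit hours 9 + 4 = 13 ≤ 14, interest score 8 + 5 = 13.
No other feasible combination does better.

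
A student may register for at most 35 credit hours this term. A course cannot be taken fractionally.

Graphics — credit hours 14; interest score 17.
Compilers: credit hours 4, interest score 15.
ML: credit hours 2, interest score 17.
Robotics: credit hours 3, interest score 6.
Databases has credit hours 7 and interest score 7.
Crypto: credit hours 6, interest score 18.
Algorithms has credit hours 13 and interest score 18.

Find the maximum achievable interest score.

Take Compilers, ML, Robotics, Databases, Crypto, and Algorithms: credit hours 4 + 2 + 3 + 7 + 6 + 13 = 35 ≤ 35, interest score 15 + 17 + 6 + 7 + 18 + 18 = 81.
No other feasible combination does better.

81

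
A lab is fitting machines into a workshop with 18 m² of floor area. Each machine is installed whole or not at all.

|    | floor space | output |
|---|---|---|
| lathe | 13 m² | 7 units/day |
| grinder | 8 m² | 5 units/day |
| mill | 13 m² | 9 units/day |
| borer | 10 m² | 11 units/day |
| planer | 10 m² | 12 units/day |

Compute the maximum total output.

17

Allowing fractional choices, the relaxed optimum would be about 20.8, but machines are indivisible.
planer: floor space 10 ≤ 18, output 12.
grinder + planer: floor space 8 + 10 = 18 ≤ 18, output 5 + 12 = 17.
grinder + borer: floor space 8 + 10 = 18 ≤ 18, output 5 + 11 = 16.
Best is grinder and planer with total output 17.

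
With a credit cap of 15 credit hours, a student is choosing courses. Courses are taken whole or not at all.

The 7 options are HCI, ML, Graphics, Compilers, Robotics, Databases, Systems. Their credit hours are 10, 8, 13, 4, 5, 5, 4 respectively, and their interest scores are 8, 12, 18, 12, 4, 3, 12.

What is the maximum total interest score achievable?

Take Compilers, Robotics, and Systems: credit hours 4 + 5 + 4 = 13 ≤ 15, interest score 12 + 4 + 12 = 28.
No other feasible combination does better.

28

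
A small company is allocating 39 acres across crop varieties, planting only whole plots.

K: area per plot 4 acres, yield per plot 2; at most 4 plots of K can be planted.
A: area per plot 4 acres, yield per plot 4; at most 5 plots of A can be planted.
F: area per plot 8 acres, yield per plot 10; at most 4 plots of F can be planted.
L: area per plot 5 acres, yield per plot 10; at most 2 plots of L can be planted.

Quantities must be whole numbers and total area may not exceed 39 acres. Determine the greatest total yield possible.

Take 1×A, 3×F, and 2×L: area 38 ≤ 39, yield 1·4 + 3·10 + 2·10 = 54.
L has the best ratio (10/5) and is taken to its limit of 2; remaining capacity is filled optimally with the others.

54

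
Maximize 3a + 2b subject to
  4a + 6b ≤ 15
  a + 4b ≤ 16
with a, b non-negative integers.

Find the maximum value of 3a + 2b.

9

The continuous relaxation peaks at (3.75, 0) with value 11.25; rounding to a feasible lattice point costs some objective.
(a,b)=(3,0) is feasible, giving 9.
(a,b)=(2,1) is feasible, giving 8.
No feasible integer point exceeds 9.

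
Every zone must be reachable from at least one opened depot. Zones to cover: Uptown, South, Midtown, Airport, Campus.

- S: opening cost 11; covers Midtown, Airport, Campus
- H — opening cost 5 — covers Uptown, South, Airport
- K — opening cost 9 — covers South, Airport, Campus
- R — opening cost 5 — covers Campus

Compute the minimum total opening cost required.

Choose S and H: together they cover Uptown, South, Midtown, Airport, Campus — every zone.
Total opening cost: 11 + 5 = 16.

16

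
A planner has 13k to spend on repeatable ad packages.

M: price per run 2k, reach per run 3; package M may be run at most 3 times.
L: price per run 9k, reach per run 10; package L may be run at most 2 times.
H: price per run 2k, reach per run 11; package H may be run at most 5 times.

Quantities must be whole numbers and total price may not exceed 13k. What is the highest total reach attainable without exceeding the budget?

58

H has the best ratio (11/2); taking only H gives at most 5×11 = 55 (stopped by the supply cap of 5).
Mixing does better — 1×M and 5×H: price 12 ≤ 13, reach 1·3 + 5·11 = 58.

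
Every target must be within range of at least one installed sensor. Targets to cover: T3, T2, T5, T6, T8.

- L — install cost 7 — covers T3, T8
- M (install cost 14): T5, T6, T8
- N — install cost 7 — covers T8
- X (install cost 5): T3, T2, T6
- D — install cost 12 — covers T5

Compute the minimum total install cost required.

19

This is an integer covering problem.
Choose M and X: together they cover T3, T2, T5, T6, T8 — every target.
Total install cost: 14 + 5 = 19.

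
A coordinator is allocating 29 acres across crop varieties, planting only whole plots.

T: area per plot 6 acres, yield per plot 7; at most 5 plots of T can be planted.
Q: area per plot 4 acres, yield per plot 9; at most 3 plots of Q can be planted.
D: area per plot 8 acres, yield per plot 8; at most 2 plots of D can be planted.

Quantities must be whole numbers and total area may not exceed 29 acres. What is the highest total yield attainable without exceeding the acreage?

43

This is a bounded integer knapsack.
Q has the best ratio (9/4); taking only Q gives at most 3×9 = 27 (stopped by the supply cap of 3).
Mixing does better — 3×Q and 2×D: area 28 ≤ 29, yield 3·9 + 2·8 = 43.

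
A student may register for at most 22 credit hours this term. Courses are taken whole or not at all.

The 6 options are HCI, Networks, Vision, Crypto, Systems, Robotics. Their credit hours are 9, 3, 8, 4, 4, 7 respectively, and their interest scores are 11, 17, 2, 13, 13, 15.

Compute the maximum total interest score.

Take Networks, Crypto, Systems, and Robotics: credit hours 3 + 4 + 4 + 7 = 18 ≤ 22, interest score 17 + 13 + 13 + 15 = 58.
No other feasible combination does better.

58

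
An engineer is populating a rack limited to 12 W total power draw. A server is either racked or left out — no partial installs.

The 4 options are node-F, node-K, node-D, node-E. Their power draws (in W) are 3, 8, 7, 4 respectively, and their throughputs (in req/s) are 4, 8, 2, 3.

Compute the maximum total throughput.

This is a 0-1 knapsack instance.
Take node-F and node-K: power draw 3 + 8 = 11 ≤ 12, throughput 4 + 8 = 12.
No other feasible combination does better.

12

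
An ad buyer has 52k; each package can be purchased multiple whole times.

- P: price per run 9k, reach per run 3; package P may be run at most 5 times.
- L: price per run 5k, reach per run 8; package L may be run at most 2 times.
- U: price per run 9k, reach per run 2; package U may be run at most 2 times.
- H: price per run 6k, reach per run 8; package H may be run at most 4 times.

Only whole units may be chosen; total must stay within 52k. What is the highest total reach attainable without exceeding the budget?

54

L has the best ratio (8/5); taking only L gives at most 2×8 = 16 (stopped by the supply cap of 2).
Mixing does better — 2×P, 2×L, and 4×H: price 52 ≤ 52, reach 2·3 + 2·8 + 4·8 = 54.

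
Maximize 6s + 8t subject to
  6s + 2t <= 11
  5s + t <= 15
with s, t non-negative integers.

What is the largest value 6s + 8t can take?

40

(s,t)=(0,5): 6·0+2·5=10≤11, 5·0+1·5=5≤15, objective 40.
(s,t)=(0,4): 6·0+2·4=8≤11, 5·0+1·4=4≤15, objective 32.
The best lattice point is (0,5), giving 40.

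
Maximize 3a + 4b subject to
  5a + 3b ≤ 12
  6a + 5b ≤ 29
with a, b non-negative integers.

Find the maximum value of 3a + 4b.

(a,b)=(0,4): 5·0+3·4=12≤12, 6·0+5·4=20≤29, objective 16.
(a,b)=(0,3): 5·0+3·3=9≤12, 6·0+5·3=15≤29, objective 12.
No feasible integer point exceeds 16.

16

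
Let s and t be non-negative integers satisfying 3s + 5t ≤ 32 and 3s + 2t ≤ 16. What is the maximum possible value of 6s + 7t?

47

(s,t)=(2,5) is feasible, giving 47.
(s,t)=(0,6) is feasible, giving 42.
(s,t)=(1,5) is feasible, giving 41.
(s,t)=(2,4) is feasible, giving 40.
Maximum is 47 at (s,t)=(2,5).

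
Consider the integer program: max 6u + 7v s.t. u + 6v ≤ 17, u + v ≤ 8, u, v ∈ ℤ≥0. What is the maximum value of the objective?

(u,v)=(7,1) is feasible, giving 49.
(u,v)=(8,0) is feasible, giving 48.
(u,v)=(5,2) is feasible, giving 44.
The best lattice point is (7,1), giving 49.

49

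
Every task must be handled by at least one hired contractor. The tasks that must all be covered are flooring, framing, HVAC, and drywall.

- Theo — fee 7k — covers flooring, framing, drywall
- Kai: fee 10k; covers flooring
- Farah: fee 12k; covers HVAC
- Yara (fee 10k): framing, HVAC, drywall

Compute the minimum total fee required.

Choose Theo and Yara: together they cover flooring, framing, HVAC, drywall — every task.
Total fee: 7 + 10 = 17.
No cover costs less than 17.

17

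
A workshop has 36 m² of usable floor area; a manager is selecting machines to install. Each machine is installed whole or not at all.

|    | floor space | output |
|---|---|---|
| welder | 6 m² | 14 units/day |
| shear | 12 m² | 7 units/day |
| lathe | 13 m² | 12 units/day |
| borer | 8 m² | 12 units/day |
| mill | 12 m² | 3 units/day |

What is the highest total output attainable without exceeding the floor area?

38

This is a 0-1 knapsack instance.
Allowing fractional choices, the relaxed optimum would be about 43.2, but machines are indivisible.
welder + shear + lathe: floor space 6 + 12 + 13 = 31 ≤ 36, output 14 + 7 + 12 = 33.
welder + lathe + borer: floor space 6 + 13 + 8 = 27 ≤ 36, output 14 + 12 + 12 = 38.
welder + shear + borer: floor space 6 + 12 + 8 = 26 ≤ 36, output 14 + 7 + 12 = 33.
Best is welder, lathe, and borer with total output 38.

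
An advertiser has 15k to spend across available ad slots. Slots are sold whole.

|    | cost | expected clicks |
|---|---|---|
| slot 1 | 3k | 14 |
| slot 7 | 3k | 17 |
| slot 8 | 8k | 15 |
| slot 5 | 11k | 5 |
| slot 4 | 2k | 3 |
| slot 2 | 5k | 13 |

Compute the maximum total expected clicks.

Treat it as a binary knapsack problem.
Allowing fractional choices, the relaxed optimum would be about 51.5, but ad slots are indivisible.
slot 1 + slot 7 + slot 8: cost 3 + 3 + 8 = 14 ≤ 15, expected clicks 14 + 17 + 15 = 46.
slot 1 + slot 7 + slot 2: cost 3 + 3 + 5 = 11 ≤ 15, expected clicks 14 + 17 + 13 = 44.
slot 1 + slot 7 + slot 4 + slot 2: cost 3 + 3 + 2 + 5 = 13 ≤ 15, expected clicks 14 + 17 + 3 + 13 = 47.
Best is slot 1, slot 7, slot 4, and slot 2 with total expected clicks 47.

47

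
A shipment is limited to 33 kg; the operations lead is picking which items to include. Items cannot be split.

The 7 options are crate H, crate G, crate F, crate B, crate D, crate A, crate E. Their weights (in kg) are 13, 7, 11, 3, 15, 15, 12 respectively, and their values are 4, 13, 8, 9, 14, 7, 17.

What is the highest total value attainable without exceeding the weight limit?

47

crate B + crate D + crate E: weight 3 + 15 + 12 = 30 ≤ 33, value 9 + 14 + 17 = 40.
crate G + crate F + crate B + crate E: weight 7 + 11 + 3 + 12 = 33 ≤ 33, value 13 + 8 + 9 + 17 = 47.
crate G + crate B + crate E: weight 7 + 3 + 12 = 22 ≤ 33, value 13 + 9 + 17 = 39.
Best is crate G, crate F, crate B, and crate E with total value 47.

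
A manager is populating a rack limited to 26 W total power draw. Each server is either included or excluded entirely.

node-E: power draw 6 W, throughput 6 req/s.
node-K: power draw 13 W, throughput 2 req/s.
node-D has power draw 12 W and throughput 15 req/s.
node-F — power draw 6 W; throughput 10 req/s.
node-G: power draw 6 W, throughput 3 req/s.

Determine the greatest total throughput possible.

Allowing fractional choices, the relaxed optimum would be about 32.0, but servers are indivisible.
node-E + node-D + node-F: power draw 6 + 12 + 6 = 24 ≤ 26, throughput 6 + 15 + 10 = 31.
node-D + node-F + node-G: power draw 12 + 6 + 6 = 24 ≤ 26, throughput 15 + 10 + 3 = 28.
Best is node-E, node-D, and node-F with total throughput 31.

31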